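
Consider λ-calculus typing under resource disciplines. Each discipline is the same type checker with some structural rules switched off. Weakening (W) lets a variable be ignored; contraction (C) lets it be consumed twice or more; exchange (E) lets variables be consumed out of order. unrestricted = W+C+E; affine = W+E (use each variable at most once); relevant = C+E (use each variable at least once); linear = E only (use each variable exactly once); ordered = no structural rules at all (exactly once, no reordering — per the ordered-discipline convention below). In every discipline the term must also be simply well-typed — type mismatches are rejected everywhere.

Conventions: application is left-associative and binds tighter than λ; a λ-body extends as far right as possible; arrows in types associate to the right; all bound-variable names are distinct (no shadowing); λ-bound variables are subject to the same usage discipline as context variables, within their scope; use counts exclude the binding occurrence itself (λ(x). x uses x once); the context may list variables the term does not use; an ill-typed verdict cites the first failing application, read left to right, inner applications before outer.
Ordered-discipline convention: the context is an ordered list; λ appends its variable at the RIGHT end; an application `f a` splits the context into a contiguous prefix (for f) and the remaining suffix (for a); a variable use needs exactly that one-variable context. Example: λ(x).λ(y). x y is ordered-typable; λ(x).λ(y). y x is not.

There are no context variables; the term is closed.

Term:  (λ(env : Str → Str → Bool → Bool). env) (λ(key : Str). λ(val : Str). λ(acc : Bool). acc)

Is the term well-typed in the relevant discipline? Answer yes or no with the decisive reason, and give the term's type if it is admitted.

no — key, val left unused
variable uses: env (λ-bound) ×1, key (λ-bound) ×0, val (λ-bound) ×0, acc (λ-bound) ×1
use order (left to right): env, acc
typing: the term checks, with type Str → Str → Bool → Bool
per-discipline verdicts: ordered ✗ | linear ✗ | affine ✓ | relevant ✗ | unrestricted ✓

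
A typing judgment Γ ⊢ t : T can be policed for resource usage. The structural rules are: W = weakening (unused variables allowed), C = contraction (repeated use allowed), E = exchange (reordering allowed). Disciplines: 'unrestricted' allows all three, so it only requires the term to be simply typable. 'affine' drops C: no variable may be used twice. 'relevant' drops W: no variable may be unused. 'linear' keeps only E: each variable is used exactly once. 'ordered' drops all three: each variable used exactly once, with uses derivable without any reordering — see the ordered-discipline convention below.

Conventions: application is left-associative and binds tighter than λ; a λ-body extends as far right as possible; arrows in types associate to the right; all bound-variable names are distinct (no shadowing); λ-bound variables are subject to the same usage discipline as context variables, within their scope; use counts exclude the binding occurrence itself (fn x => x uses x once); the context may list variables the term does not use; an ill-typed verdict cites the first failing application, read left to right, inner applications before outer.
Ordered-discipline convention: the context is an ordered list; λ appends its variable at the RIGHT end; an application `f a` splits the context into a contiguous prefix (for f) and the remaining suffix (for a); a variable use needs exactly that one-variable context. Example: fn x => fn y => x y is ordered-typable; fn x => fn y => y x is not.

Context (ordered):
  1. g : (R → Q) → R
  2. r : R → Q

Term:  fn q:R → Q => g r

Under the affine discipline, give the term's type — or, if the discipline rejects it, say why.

term : (R → Q) → R
use counts: g: 1×; r: 1×; q (bound): 0×
use order (left to right): g, r
typing: well-typed at (R → Q) → R
summary: ordered ✗ · linear ✗ · affine ✓ · relevant ✗ · unrestricted ✓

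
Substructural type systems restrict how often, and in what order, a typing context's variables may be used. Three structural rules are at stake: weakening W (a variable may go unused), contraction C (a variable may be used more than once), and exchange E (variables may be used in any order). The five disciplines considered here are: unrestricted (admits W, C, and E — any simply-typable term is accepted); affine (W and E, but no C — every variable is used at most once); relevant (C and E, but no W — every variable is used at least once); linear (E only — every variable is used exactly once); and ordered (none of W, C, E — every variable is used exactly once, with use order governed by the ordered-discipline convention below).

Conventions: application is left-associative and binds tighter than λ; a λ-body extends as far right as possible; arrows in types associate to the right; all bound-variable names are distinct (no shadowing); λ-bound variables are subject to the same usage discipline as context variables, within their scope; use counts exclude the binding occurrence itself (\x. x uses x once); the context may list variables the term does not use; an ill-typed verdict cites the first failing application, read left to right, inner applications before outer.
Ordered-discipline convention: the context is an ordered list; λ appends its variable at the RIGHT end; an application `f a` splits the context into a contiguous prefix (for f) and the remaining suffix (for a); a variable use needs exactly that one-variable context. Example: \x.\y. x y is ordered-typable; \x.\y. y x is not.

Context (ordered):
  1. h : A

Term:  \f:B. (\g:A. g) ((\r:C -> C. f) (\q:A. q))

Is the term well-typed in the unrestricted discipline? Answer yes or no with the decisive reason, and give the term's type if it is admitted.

no — the type mismatch rejects it
variable uses: h=0; f [bound]=1; g [bound]=1; r [bound]=0; q [bound]=1
order of uses: g, f, q
typing: ill-typed: an argument A -> A mismatches the expected C -> C
across the five disciplines: ordered ✗; linear ✗; affine ✗; relevant ✗; unrestricted ✗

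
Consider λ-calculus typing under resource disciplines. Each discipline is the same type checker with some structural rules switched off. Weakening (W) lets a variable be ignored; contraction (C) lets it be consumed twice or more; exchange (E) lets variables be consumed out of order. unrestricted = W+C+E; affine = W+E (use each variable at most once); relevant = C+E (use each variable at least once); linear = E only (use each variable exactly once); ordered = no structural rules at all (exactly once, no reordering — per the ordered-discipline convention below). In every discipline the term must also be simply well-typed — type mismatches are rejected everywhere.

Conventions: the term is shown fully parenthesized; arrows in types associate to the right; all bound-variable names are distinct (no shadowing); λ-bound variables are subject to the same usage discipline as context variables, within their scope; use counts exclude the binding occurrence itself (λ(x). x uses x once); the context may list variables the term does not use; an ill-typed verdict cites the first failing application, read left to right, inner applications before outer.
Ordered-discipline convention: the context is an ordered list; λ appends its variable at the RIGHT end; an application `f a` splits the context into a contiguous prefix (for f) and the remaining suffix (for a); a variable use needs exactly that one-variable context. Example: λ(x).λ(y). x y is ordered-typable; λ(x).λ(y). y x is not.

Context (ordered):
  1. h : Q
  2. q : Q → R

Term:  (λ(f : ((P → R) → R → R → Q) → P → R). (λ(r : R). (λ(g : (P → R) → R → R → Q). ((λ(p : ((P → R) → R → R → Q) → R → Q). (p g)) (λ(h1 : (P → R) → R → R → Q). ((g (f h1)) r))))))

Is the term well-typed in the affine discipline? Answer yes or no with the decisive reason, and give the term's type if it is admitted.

no — g ×2 used more than once (contraction)
use counts: h: 0×, q: 0×, f (bound): 1×, r (bound): 1×, g (bound): 2×, p (bound): 1×, h1 (bound): 1×
use order (left to right): p, g, g, f, h1, r
typing: ✓ — (((P → R) → R → R → Q) → P → R) → R → ((P → R) → R → R → Q) → R → Q
summary: ordered ✗ · linear ✗ · affine ✗ · relevant ✗ · unrestricted ✓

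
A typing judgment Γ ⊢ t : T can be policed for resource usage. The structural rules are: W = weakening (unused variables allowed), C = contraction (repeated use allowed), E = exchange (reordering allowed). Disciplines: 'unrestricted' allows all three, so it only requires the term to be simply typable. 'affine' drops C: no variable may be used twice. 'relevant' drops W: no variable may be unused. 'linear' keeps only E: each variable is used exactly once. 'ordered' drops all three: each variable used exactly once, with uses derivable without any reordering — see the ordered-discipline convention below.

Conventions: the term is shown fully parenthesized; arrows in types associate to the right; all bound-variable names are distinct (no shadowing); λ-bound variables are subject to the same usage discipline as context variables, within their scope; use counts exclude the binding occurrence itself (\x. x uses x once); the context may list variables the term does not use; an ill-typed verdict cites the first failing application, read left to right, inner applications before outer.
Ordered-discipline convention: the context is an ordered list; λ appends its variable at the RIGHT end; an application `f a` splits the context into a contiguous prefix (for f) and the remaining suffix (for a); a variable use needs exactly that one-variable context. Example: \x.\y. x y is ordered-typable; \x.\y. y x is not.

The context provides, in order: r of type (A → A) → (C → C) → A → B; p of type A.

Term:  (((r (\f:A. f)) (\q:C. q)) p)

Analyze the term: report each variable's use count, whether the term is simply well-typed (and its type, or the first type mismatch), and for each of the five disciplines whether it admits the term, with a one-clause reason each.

variable uses: r: 1×, p: 1×, f [bound]: 1×, q [bound]: 1×
left-to-right use order: r, f, q, p
typing: the term checks, with type B
ordered: ✓, r, p, f, q: once each, no exchange needed
linear: ✓, each of r, p, f, q used exactly once
affine: ✓, no duplicate uses among r, p, f, q
relevant: ✓, every one of r, p, f, q appears
unrestricted: ✓, well-typed at B; no restrictions here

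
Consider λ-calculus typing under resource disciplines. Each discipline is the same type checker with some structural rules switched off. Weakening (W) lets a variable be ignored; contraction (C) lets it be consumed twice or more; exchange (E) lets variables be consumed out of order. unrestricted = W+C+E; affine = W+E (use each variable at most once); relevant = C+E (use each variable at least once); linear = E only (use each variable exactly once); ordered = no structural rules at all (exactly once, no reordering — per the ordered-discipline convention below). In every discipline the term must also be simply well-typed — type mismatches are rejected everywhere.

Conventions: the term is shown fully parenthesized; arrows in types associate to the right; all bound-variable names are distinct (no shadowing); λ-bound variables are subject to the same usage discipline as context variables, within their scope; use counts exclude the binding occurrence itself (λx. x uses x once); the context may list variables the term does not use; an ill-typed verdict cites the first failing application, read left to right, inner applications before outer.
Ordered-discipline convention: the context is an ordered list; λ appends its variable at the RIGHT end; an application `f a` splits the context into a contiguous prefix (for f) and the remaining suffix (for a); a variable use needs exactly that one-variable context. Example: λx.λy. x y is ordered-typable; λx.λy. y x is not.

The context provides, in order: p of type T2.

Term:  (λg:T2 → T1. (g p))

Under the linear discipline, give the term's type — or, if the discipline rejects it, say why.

term : (T2 → T1) → T1
use counts: p ×1, g (bound) ×1
left-to-right use order: g, p
typing: ✓ — (T2 → T1) → T1
summary: ordered ✗ | linear ✓ | affine ✓ | relevant ✓ | unrestricted ✓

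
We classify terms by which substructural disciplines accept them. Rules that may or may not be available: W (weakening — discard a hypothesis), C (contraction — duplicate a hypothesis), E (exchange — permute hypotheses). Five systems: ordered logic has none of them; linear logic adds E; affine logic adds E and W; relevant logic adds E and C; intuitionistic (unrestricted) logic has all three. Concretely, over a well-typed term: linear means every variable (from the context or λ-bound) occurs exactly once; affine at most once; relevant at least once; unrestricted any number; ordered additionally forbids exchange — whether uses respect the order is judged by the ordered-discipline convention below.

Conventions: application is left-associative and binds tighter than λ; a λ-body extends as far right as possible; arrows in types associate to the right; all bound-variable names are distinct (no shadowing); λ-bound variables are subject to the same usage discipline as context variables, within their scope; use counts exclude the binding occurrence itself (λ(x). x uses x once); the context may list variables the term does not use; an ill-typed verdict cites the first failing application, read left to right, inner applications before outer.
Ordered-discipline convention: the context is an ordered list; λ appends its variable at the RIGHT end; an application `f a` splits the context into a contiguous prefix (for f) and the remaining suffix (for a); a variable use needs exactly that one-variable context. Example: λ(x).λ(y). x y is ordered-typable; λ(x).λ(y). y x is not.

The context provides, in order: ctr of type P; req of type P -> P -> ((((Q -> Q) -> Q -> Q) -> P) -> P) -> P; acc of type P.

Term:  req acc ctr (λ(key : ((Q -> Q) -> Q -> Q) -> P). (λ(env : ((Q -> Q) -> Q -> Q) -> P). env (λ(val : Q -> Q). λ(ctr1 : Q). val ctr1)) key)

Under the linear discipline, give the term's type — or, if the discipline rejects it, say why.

term : P
use counts: ctr ×1, req ×1, acc ×1, key (λ-bound) ×1, env (λ-bound) ×1, val (λ-bound) ×1, ctr1 (λ-bound) ×1
use order (left to right): req, acc, ctr, env, val, ctr1, key
typing: ✓ — P
per-discipline verdicts: ordered ✗, linear ✓, affine ✓, relevant ✓, unrestricted ✓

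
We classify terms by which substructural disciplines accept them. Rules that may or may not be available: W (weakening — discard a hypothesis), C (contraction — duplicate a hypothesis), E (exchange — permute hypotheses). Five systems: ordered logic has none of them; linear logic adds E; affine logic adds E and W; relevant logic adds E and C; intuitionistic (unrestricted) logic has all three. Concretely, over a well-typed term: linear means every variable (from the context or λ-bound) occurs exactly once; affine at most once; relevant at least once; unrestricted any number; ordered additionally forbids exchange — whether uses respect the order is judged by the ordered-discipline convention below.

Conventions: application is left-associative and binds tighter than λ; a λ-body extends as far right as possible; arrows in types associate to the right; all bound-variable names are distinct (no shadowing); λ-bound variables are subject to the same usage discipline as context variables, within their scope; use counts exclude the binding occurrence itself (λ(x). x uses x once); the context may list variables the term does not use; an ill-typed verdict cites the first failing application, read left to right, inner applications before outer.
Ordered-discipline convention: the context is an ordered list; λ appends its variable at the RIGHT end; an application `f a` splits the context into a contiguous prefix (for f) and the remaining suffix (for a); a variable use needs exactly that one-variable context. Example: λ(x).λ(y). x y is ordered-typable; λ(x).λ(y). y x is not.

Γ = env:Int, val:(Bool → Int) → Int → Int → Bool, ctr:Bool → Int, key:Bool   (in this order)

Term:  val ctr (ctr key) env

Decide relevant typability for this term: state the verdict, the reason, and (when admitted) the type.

yes — at least one use each (env, val, ctr, key); term : Bool
variable uses: env: 1; val: 1; ctr: 2; key: 1
use order (left to right): val, ctr, ctr, key, env
typing: ✓ — Bool
across the five disciplines: ordered ✗ | linear ✗ | affine ✗ | relevant ✓ | unrestricted ✓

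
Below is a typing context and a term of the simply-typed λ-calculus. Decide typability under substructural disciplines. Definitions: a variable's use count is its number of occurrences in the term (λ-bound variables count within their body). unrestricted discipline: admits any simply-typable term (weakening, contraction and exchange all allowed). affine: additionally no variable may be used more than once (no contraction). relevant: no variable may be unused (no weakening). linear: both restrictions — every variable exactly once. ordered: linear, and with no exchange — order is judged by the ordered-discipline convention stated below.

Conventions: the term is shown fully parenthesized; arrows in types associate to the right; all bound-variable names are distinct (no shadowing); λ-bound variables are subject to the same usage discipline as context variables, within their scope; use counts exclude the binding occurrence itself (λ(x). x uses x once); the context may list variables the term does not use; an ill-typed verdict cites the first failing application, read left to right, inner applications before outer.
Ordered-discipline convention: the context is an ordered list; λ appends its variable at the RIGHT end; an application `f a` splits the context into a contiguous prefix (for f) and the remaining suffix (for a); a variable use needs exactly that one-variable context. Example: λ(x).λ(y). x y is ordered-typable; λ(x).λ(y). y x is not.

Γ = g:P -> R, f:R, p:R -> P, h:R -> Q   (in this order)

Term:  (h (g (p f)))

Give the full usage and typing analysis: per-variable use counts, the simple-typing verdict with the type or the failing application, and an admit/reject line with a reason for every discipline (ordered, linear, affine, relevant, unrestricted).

usage: g ×1, f ×1, p ×1, h ×1
use order (left to right): h, g, p, f
typing: well-typed at Q
ordered ✗ (use order h, g, p, f needs exchange)
linear ✓ (exactly-once usage across g, f, p, h)
affine ✓ (g, f, p, h: no repeats, contraction unneeded)
relevant ✓ (g, f, p, h: all used, weakening unneeded)
unrestricted ✓ (well-typed at Q; no restrictions here)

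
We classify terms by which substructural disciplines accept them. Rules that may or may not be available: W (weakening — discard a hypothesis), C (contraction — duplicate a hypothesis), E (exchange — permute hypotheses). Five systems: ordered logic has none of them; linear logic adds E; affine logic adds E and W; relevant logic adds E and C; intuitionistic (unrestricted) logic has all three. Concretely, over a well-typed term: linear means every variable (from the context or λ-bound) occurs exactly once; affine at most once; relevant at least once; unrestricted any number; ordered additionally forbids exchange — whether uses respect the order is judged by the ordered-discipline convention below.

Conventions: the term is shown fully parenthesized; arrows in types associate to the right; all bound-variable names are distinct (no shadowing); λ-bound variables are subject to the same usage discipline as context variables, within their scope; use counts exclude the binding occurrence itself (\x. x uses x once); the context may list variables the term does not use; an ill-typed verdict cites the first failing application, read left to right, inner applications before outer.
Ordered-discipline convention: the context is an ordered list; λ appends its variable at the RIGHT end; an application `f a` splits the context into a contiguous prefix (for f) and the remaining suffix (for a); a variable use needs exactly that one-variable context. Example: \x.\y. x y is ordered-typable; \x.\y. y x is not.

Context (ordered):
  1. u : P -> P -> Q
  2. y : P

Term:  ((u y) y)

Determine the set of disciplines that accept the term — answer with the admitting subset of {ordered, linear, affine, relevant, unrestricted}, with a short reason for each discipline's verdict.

accepted by: relevant, unrestricted
use counts: u=1; y=2
order of uses: u, y, y
typing: well-typed at Q
ordered ✗ (needs contraction — y ×2)
linear ✗ (needs contraction — y ×2)
affine ✗ (needs contraction — y ×2)
relevant ✓ (every one of u, y appears)
unrestricted ✓ (well-typed at Q; no restrictions here)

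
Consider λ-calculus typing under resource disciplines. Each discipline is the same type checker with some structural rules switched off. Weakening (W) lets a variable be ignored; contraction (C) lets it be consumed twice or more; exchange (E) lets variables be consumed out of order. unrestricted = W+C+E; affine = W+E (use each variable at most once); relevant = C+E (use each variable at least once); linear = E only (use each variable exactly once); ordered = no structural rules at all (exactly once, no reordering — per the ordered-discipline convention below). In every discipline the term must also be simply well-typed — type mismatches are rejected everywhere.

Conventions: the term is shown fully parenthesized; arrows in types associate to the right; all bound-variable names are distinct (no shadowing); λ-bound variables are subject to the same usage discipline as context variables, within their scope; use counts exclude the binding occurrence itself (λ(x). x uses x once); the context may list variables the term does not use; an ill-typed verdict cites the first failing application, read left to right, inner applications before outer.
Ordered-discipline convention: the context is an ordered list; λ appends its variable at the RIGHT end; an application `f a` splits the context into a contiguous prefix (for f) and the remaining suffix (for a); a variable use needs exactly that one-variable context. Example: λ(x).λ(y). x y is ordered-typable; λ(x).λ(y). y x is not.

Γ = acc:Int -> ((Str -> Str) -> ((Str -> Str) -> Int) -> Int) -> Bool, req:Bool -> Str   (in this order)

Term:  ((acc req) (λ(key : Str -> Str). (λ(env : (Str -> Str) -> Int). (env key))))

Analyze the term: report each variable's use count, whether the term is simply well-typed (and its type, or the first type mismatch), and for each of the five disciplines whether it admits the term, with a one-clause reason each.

usage: acc ×1, req ×1, key [bound] ×1, env [bound] ×1
use order (left to right): acc, req, env, key
typing: ill-typed: a function awaiting Int gets Bool -> Str
ordered: ✗ — fails simple typing
linear: ✗ — a type mismatch blocks all five
affine: ✗ — the type mismatch rejects it
relevant: ✗ — not simply typable
unrestricted: ✗ — fails simple typing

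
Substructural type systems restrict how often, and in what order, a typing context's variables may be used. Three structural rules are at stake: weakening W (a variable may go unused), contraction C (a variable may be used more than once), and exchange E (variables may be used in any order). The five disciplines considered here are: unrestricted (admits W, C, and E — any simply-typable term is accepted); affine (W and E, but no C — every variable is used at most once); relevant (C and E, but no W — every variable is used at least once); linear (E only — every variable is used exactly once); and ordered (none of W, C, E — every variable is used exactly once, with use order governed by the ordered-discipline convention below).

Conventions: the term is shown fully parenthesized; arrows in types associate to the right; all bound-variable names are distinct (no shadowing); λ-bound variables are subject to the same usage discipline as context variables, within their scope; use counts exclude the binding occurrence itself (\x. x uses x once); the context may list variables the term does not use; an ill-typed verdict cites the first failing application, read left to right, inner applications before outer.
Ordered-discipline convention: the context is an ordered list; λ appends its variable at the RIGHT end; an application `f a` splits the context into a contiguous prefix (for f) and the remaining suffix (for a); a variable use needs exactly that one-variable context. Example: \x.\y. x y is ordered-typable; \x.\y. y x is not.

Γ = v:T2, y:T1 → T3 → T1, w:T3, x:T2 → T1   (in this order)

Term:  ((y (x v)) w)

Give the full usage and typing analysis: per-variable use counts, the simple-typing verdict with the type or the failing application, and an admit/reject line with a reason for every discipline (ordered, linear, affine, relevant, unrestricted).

usage: v=1; y=1; w=1; x=1
order of uses: y, x, v, w
typing: the term checks, with type T1
ordered: ✗ — no ordered split (uses run y, x, v, w)
linear: ✓ — exactly-once usage across v, y, w, x
affine: ✓ — none of v, y, w, x used more than once
relevant: ✓ — at least one use each (v, y, w, x)
unrestricted: ✓ — well-typed at T1; no restrictions here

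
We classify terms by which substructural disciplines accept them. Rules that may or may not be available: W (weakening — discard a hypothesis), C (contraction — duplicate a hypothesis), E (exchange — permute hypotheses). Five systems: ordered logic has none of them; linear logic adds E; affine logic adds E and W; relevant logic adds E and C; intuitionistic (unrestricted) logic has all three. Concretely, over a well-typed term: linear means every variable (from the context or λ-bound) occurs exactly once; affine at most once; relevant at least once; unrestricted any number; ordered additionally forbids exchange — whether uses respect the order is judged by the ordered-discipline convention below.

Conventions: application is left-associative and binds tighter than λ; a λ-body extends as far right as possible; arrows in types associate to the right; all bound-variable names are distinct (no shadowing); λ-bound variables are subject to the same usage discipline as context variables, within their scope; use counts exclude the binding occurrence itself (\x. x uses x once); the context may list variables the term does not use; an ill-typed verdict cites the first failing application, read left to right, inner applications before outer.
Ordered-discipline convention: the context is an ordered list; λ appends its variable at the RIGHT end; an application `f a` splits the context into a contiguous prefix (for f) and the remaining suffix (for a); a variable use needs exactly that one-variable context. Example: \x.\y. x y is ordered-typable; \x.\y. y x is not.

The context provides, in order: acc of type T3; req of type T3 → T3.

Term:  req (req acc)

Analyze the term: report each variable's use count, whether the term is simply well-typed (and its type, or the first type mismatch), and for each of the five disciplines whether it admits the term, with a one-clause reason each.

counts: acc: 1; req: 2
uses in reading order: req, req, acc
typing: well-typed at T3
ordered ✗ (uses contraction: req ×2)
linear ✗ (uses contraction: req ×2)
affine ✗ (uses contraction: req ×2)
relevant ✓ (every one of acc, req appears)
unrestricted ✓ (typability at T3 is all that's needed)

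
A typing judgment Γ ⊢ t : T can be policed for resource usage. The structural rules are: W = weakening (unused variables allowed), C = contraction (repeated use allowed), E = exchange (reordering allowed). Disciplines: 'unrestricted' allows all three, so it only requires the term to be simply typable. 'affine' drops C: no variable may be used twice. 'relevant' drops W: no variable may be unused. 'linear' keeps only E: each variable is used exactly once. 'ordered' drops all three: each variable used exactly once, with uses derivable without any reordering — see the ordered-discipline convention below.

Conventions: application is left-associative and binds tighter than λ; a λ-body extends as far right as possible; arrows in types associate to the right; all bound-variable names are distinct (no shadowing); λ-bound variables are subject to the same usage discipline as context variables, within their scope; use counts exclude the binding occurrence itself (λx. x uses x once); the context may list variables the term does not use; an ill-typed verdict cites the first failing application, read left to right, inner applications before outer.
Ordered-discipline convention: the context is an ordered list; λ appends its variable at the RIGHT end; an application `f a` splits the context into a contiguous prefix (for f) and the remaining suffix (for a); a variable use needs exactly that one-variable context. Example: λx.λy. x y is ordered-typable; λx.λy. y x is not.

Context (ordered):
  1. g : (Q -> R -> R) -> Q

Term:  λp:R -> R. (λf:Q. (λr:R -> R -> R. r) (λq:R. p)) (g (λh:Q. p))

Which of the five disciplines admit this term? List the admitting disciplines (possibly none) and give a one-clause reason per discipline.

accepted by: unrestricted
use counts: g=1; p (bound)=2; f (bound)=0; r (bound)=1; q (bound)=0; h (bound)=0
left-to-right use order: r, p, g, p
typing: the term checks, with type (R -> R) -> R -> R -> R
ordered ✗ (repeated use of p ×2; f, q, h never used (weakening))
linear ✗ (repeated use of p ×2; f, q, h never used (weakening))
affine ✗ (repeated use of p ×2)
relevant ✗ (f, q, h never used (weakening))
unrestricted ✓ (well-typed at (R -> R) -> R -> R -> R; no restrictions here)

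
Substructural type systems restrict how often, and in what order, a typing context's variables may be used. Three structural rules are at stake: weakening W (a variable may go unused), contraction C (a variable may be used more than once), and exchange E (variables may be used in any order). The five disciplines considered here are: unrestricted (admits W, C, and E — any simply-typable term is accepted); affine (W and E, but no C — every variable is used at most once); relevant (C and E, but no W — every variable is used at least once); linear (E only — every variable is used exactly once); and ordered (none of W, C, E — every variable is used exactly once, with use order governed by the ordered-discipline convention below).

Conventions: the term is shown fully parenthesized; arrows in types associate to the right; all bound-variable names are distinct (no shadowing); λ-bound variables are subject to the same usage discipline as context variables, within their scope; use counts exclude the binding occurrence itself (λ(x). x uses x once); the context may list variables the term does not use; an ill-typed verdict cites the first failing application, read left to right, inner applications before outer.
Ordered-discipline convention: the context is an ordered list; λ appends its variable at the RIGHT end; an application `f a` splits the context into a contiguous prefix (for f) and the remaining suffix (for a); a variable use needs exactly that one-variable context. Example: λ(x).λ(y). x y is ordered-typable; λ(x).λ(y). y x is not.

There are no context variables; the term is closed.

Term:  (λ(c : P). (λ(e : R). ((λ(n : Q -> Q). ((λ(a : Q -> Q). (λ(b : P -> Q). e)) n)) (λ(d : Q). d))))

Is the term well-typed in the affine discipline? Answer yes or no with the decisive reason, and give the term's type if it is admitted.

yes — none of c, e, n, a, b, d used more than once; term : P -> R -> (P -> Q) -> R
counts: c (λ-bound) ×0, e (λ-bound) ×1, n (λ-bound) ×1, a (λ-bound) ×0, b (λ-bound) ×0, d (λ-bound) ×1
left-to-right use order: e, n, d
typing: well-typed at P -> R -> (P -> Q) -> R
across the five disciplines: ordered ✗ | linear ✗ | affine ✓ | relevant ✗ | unrestricted ✓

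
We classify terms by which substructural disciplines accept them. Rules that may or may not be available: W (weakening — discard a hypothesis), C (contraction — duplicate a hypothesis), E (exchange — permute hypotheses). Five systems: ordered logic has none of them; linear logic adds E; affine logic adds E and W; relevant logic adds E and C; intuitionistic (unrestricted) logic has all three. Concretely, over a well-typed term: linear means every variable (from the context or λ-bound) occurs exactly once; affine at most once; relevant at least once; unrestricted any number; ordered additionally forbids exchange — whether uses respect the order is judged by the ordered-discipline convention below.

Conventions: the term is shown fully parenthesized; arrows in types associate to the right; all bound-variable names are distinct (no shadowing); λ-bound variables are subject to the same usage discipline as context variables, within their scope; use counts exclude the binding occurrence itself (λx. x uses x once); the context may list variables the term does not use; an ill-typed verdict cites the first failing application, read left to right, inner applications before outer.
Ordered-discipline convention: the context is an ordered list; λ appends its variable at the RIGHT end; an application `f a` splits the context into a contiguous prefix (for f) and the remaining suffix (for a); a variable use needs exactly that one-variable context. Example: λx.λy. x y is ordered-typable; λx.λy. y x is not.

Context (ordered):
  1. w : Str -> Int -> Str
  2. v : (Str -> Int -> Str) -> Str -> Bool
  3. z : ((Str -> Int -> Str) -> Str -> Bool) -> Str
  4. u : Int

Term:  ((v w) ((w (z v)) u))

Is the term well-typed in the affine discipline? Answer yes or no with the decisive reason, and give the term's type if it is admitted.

no — uses contraction: w ×2, v ×2
use counts: w: 2, v: 2, z: 1, u: 1
uses in reading order: v, w, w, z, v, u
typing: well-typed — term : Bool
across the five disciplines: ordered ✗, linear ✗, affine ✗, relevant ✓, unrestricted ✓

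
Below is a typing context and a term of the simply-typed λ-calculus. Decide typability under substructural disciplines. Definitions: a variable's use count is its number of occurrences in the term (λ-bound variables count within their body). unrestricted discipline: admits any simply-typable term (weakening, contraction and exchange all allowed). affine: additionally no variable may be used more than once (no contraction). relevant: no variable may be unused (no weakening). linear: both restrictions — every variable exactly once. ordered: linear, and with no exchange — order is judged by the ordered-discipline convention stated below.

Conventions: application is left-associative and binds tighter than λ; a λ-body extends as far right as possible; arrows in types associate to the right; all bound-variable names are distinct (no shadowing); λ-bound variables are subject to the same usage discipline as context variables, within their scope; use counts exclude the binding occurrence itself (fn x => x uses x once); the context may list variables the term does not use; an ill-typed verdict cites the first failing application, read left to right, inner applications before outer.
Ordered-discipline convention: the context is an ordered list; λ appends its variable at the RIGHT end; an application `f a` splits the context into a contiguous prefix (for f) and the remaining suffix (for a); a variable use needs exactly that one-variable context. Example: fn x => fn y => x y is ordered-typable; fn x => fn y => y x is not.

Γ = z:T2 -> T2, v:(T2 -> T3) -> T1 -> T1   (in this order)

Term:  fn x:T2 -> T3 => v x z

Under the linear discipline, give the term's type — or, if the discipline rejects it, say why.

not well-typed under linear — the type mismatch rejects it
usage: z: 1×, v: 1×, x [bound]: 1×
order of uses: v, x, z
typing: ill-typed: a function awaiting T1 gets T2 -> T2
across the five disciplines: ordered ✗, linear ✗, affine ✗, relevant ✗, unrestricted ✗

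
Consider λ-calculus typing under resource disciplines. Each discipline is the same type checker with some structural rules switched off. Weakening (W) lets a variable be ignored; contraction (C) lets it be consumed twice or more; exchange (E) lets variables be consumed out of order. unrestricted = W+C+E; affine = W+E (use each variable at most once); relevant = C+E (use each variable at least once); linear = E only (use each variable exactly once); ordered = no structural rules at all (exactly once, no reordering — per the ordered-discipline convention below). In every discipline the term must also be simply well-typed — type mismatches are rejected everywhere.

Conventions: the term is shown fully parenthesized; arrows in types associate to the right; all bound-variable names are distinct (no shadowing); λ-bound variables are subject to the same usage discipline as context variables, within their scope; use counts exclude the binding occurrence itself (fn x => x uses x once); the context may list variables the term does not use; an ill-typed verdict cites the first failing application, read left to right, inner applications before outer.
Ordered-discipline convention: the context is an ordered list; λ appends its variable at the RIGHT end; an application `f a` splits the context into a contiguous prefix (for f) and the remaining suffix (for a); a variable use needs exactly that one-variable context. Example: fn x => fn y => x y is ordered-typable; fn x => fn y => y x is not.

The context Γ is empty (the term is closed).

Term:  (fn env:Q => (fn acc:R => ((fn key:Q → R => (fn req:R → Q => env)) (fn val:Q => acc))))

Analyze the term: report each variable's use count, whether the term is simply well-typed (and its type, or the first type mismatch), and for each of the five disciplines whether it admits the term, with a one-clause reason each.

use counts: env (λ-bound)=1, acc (λ-bound)=1, key (λ-bound)=0, req (λ-bound)=0, val (λ-bound)=0
use order (left to right): env, acc
typing: well-typed at Q → R → (R → Q) → Q
ordered: ✗, needs weakening: key, req, val unused
linear: ✗, needs weakening: key, req, val unused
affine: ✓, no duplicate uses among env, acc, key, req, val
relevant: ✗, needs weakening: key, req, val unused
unrestricted: ✓, simply typable at Q → R → (R → Q) → Q; W, C, E all held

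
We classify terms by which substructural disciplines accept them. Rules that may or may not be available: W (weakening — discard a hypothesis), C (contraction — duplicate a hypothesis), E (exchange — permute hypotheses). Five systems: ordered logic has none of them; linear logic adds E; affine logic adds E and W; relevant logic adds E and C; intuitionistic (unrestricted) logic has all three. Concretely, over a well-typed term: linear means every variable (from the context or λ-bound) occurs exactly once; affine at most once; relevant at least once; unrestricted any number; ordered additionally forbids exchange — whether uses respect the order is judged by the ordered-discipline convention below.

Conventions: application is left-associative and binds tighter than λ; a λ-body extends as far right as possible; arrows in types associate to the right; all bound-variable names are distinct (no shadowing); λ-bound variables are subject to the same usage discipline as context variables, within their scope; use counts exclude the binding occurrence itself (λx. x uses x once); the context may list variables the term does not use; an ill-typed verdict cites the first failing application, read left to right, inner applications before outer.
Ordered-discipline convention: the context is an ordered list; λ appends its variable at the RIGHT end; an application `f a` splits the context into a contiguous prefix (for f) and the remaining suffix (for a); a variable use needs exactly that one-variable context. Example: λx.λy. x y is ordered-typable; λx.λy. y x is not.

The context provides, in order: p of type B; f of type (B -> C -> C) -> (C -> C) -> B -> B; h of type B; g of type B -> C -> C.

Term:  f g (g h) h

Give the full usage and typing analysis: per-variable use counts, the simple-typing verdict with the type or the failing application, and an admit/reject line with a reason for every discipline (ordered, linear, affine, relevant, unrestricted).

variable uses: p: 0, f: 1, h: 2, g: 2
use order (left to right): f, g, g, h, h
typing: the term checks, with type B
ordered ✗ (uses contraction: h ×2, g ×2; unused: p — weakening required)
linear ✗ (uses contraction: h ×2, g ×2; unused: p — weakening required)
affine ✗ (uses contraction: h ×2, g ×2)
relevant ✗ (unused: p — weakening required)
unrestricted ✓ (well-typed at B; no restrictions here)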